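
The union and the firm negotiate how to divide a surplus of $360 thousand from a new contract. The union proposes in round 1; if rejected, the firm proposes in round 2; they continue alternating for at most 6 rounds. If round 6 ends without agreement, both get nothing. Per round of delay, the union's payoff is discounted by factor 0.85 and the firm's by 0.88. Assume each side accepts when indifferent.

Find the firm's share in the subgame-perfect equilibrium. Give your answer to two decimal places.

Round 6 (the firm proposes): the union will accept anything ≥ 0, so the firm offers 0 and keeps 360.
Round 5 (the union proposes): the firm can get 360 next round, worth 0.88 × 360 = 316.8 now, so the union offers 316.8, keeping 43.2.
Round 4 (the firm proposes): the union can get 43.2 next round, worth 0.85 × 43.2 = 36.72 now, so the firm offers 36.72, keeping 323.28.
Round 3 (the union proposes): the firm can get 323.28 next round, worth 0.88 × 323.28 = 284.4864 now. The union offers 284.4864 and keeps 360 − 284.4864 = 75.5136.
Round 2 (the firm proposes): the union can get 75.5136 next round, worth 0.85 × 75.5136 = 64.18656 now. The firm offers 64.18656 and keeps 360 − 64.18656 = 295.81344.
Round 1 (the union proposes): the firm can get 295.81344 next round, worth 0.88 × 295.81344 = 260.3158272 now, so the union offers 260.3158272, keeping 99.6841728.

260.32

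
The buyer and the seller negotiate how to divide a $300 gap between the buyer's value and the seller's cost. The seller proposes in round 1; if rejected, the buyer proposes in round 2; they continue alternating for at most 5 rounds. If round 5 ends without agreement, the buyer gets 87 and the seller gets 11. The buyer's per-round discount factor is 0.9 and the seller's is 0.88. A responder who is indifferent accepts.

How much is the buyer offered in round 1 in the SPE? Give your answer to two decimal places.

112.63

Work backward from the last round.
Round 5 (the seller proposes): the buyer gets 87 if talks fail, so the seller offers 87 and keeps 213.
Round 4 (the buyer proposes): the seller can get 213 next round, worth 0.88 × 213 = 187.44 now, so the buyer offers 187.44, keeping 112.56.
Round 3 (the seller proposes): the buyer can get 112.56 next round, worth 0.9 × 112.56 = 101.304 now. The seller offers 101.304 and keeps 300 − 101.304 = 198.696.
Round 2 (the buyer proposes): the seller can get 198.696 next round, worth 0.88 × 198.696 = 174.85248 now. The buyer offers 174.85248 and keeps 300 − 174.85248 = 125.14752.
Round 1 (the seller proposes): the buyer can get 125.14752 next round, worth 0.9 × 125.14752 = 112.632768 now. The seller offers 112.632768 and keeps 300 − 112.632768 = 187.367232.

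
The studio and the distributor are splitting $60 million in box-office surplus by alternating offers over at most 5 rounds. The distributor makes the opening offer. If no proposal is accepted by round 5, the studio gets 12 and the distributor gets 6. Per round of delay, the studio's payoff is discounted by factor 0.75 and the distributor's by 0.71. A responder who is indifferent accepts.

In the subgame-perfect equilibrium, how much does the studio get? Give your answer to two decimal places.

Work backward from the last round.
Round 5 (the distributor proposes): the studio gets 12 if talks fail, so the distributor offers 12 and keeps 48.
Round 4 (the studio proposes): the distributor can get 48 next round, worth 0.71 × 48 = 34.08 now. The studio offers 34.08 and keeps 60 − 34.08 = 25.92.
Round 3 (the distributor proposes): the studio can get 25.92 next round, worth 0.75 × 25.92 = 19.44 now. The distributor offers 19.44 and keeps 60 − 19.44 = 40.56.
Round 2 (the studio proposes): the distributor can get 40.56 next round, worth 0.71 × 40.56 = 28.7976 now, so the studio offers 28.7976, keeping 31.2024.
Round 1 (the distributor proposes): the studio can get 31.2024 next round, worth 0.75 × 31.2024 = 23.4018 now, so the distributor offers 23.4018, keeping 36.5982.

23.40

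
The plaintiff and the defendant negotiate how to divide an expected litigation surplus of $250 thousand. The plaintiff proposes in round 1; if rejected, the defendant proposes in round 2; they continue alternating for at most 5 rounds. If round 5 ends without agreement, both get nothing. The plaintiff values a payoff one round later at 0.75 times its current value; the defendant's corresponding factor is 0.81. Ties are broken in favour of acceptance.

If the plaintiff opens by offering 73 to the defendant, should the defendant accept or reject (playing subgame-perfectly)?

Reject

Work out the defendant's continuation value if the offer is rejected.
Round 5 (the plaintiff proposes): the defendant will accept anything ≥ 0, so the plaintiff offers 0 and keeps 250.
Round 4 (the defendant proposes): the plaintiff can get 250 next round, worth 0.75 × 250 = 187.5 now. The defendant offers 187.5 and keeps 250 − 187.5 = 62.5.
Round 3 (the plaintiff proposes): the defendant can get 62.5 next round, worth 0.81 × 62.5 = 50.625 now; the plaintiff offers that and keeps 199.375.
Round 2 (the defendant proposes): the plaintiff can get 199.375 next round, worth 0.75 × 199.375 = 149.53125 now, so the defendant offers 149.53125, keeping 100.46875.
So by rejecting in round 1, the defendant gets 100.46875 next round, worth 0.81 × 100.46875 = 81.3796875 now.
Offer 73 < 81.3796875, so the defendant rejects.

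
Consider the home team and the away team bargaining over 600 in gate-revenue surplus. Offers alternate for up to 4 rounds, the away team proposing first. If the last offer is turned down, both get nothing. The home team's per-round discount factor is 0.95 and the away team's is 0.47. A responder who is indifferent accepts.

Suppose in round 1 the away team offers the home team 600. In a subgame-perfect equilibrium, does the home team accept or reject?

Accept

Round 4 (the home team proposes): rejection yields 0 for the away team; the home team offers 0 and keeps 600.
Round 3 (the away team proposes): the home team can get 600 next round, worth 0.95 × 600 = 570 now; the away team offers that and keeps 30.
Round 2 (the home team proposes): the away team can get 30 next round, worth 0.47 × 30 = 14.1 now, so the home team offers 14.1, keeping 585.9.
So by rejecting in round 1, the home team gets 585.9 next round, worth 0.95 × 585.9 = 556.605 now.
Offer 600 ≥ 556.605, so the home team accepts.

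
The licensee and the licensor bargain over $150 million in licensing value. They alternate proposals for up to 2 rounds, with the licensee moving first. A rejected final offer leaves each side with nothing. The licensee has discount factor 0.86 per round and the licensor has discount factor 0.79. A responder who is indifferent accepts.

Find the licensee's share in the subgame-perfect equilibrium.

31.5

Round 2 (the licensor proposes): the licensee will accept anything ≥ 0, so the licensor offers 0 and keeps 150.
Round 1 (the licensee proposes): the licensor can get 150 next round, worth 0.79 × 150 = 118.5 now. The licensee offers 118.5 and keeps 150 − 118.5 = 31.5.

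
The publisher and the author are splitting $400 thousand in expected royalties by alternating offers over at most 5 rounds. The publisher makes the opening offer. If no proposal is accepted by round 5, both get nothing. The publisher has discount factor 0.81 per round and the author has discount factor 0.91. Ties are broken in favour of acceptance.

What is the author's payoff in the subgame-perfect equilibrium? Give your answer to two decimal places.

120.14

Round 5 (the publisher proposes): the author will accept anything ≥ 0, so the publisher offers 0 and keeps 400.
Round 4 (the author proposes): the publisher can get 400 next round, worth 0.81 × 400 = 324 now, so the author offers 324, keeping 76.
Round 3 (the publisher proposes): the author can get 76 next round, worth 0.91 × 76 = 69.16 now. The publisher offers 69.16 and keeps 400 − 69.16 = 330.84.
Round 2 (the author proposes): the publisher can get 330.84 next round, worth 0.81 × 330.84 = 267.9804 now; the author offers that and keeps 132.0196.
Round 1 (the publisher proposes): the author can get 132.0196 next round, worth 0.91 × 132.0196 = 120.137836 now, so the publisher offers 120.137836, keeping 279.862164.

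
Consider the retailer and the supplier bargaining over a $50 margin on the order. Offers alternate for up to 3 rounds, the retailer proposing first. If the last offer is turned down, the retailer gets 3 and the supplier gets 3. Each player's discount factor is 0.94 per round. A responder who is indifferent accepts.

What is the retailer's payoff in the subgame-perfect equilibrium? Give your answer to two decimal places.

Round 3 (the retailer proposes): the supplier gets 3 if talks fail, so the retailer offers 3 and keeps 47.
Round 2 (the supplier proposes): the retailer can get 47 next round, worth 0.94 × 47 = 44.18 now, so the supplier offers 44.18, keeping 5.82.
Round 1 (the retailer proposes): the supplier can get 5.82 next round, worth 0.94 × 5.82 = 5.4708 now; the retailer offers that and keeps 44.5292.

44.53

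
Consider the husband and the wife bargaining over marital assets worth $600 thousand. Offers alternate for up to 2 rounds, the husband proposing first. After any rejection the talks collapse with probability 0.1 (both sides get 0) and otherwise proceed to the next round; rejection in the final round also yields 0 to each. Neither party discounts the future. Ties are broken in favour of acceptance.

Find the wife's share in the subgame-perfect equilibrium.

Round 2 (the wife proposes): rejection yields 0 for the husband; the wife offers 0 and keeps 600.
Round 1 (the husband proposes): rejecting gives the wife an expected 0.9 × 600 = 540; the husband offers that and keeps 60.

540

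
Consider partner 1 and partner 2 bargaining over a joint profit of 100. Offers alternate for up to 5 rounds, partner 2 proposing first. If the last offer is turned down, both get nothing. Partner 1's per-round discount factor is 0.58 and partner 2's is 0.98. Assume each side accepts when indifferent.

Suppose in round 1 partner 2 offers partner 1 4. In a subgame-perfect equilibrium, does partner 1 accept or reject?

Work out partner 1's continuation value if the offer is rejected.
Round 5 (partner 2 proposes): partner 1 will accept anything ≥ 0, so partner 2 offers 0 and keeps 100.
Round 4 (partner 1 proposes): partner 2 can get 100 next round, worth 0.98 × 100 = 98 now. Partner 1 offers 98 and keeps 100 − 98 = 2.
Round 3 (partner 2 proposes): partner 1 can get 2 next round, worth 0.58 × 2 = 1.16 now; partner 2 offers that and keeps 98.84.
Round 2 (partner 1 proposes): partner 2 can get 98.84 next round, worth 0.98 × 98.84 = 96.8632 now; partner 1 offers that and keeps 3.1368.
So by rejecting in round 1, partner 1 gets 3.1368 next round, worth 0.58 × 3.1368 = 1.819344 now.
Offer 4 ≥ 1.819344, so partner 1 accepts.

Accept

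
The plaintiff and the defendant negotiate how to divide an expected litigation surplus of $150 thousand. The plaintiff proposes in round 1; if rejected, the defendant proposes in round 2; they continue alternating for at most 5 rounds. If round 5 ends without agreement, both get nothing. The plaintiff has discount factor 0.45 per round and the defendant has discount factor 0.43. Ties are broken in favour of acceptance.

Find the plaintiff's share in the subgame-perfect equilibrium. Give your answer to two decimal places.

107.66

Round 5 (the plaintiff proposes): rejection yields 0 for the defendant; the plaintiff offers 0 and keeps 150.
Round 4 (the defendant proposes): the plaintiff can get 150 next round, worth 0.45 × 150 = 67.5 now, so the defendant offers 67.5, keeping 82.5.
Round 3 (the plaintiff proposes): the defendant can get 82.5 next round, worth 0.43 × 82.5 = 35.475 now; the plaintiff offers that and keeps 114.525.
Round 2 (the defendant proposes): the plaintiff can get 114.525 next round, worth 0.45 × 114.525 = 51.53625 now; the defendant offers that and keeps 98.46375.
Round 1 (the plaintiff proposes): the defendant can get 98.46375 next round, worth 0.43 × 98.46375 = 42.3394125 now. The plaintiff offers 42.3394125 and keeps 150 − 42.3394125 = 107.6605875.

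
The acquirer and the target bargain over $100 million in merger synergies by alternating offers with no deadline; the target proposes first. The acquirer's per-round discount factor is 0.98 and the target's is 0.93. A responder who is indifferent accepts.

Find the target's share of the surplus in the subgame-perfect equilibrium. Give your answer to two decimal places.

When the target proposes, the acquirer accepts any offer worth at least 0.98 times what the acquirer would get by proposing next round; and vice versa.
This gives x = 100 − 0.98y and y = 100 − 0.93x, where x and y are each side's share when it proposes.
Hence (1 − 0.98·0.93)x = 100(1 − 0.98), i.e. 0.0886·x = 2.
x ≈ 22.5734; the acquirer's share is 100 − x ≈ 77.4266.

22.57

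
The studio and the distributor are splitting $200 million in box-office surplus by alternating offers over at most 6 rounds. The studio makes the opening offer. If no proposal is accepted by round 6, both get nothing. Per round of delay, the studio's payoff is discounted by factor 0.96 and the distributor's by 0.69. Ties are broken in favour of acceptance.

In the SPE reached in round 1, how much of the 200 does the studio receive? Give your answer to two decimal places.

130.27

Work backward from the last round.
Round 6 (the distributor proposes): rejection yields 0 for the studio; the distributor offers 0 and keeps 200.
Round 5 (the studio proposes): the distributor can get 200 next round, worth 0.69 × 200 = 138 now, so the studio offers 138, keeping 62.
Round 4 (the distributor proposes): the studio can get 62 next round, worth 0.96 × 62 = 59.52 now. The distributor offers 59.52 and keeps 200 − 59.52 = 140.48.
Round 3 (the studio proposes): the distributor can get 140.48 next round, worth 0.69 × 140.48 = 96.9312 now; the studio offers that and keeps 103.0688.
Round 2 (the distributor proposes): the studio can get 103.0688 next round, worth 0.96 × 103.0688 = 98.946048 now, so the distributor offers 98.946048, keeping 101.053952.
Round 1 (the studio proposes): the distributor can get 101.053952 next round, worth 0.69 × 101.053952 = 69.72722688 now; the studio offers that and keeps 130.27277312.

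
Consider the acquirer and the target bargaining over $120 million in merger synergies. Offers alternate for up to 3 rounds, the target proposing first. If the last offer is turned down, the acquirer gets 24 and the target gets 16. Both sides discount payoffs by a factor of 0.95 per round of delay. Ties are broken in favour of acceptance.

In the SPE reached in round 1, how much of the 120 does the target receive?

Round 3 (the target proposes): the acquirer gets 24 if talks fail, so the target offers 24 and keeps 96.
Round 2 (the acquirer proposes): the target can get 96 next round, worth 0.95 × 96 = 91.2 now. The acquirer offers 91.2 and keeps 120 − 91.2 = 28.8.
Round 1 (the target proposes): the acquirer can get 28.8 next round, worth 0.95 × 28.8 = 27.36 now; the target offers that and keeps 92.64.

92.64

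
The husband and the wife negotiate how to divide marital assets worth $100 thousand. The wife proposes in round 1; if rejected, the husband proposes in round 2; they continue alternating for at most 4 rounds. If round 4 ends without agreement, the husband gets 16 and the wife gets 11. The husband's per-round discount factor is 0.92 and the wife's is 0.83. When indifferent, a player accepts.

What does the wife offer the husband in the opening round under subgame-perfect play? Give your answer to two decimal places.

By backward induction:
Round 4 (the husband proposes): the wife gets 11 if talks fail, so the husband offers 11 and keeps 89.
Round 3 (the wife proposes): the husband can get 89 next round, worth 0.92 × 89 = 81.88 now. The wife offers 81.88 and keeps 100 − 81.88 = 18.12.
Round 2 (the husband proposes): the wife can get 18.12 next round, worth 0.83 × 18.12 = 15.0396 now. The husband offers 15.0396 and keeps 100 − 15.0396 = 84.9604.
Round 1 (the wife proposes): the husband can get 84.9604 next round, worth 0.92 × 84.9604 = 78.163568 now, so the wife offers 78.163568, keeping 21.836432.

78.16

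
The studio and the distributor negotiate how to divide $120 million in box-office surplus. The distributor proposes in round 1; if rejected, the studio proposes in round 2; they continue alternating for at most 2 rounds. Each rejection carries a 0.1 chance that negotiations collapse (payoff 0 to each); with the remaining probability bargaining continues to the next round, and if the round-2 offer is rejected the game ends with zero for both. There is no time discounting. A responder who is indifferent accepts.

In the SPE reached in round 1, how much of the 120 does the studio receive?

By backward induction:
Round 2 (the studio proposes): the distributor will accept anything ≥ 0, so the studio offers 0 and keeps 120.
Round 1 (the distributor proposes): rejecting gives the studio an expected 0.9 × 120 = 108, so the distributor offers 108, keeping 12.

108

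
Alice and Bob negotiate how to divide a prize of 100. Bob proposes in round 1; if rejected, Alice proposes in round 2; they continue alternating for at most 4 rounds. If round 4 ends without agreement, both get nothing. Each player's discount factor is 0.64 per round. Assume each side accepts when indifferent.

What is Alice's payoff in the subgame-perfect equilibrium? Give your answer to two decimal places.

49.25

By backward induction:
Round 4 (Alice proposes): rejection yields 0 for Bob; Alice offers 0 and keeps 100.
Round 3 (Bob proposes): Alice can get 100 next round, worth 0.64 × 100 = 64 now. Bob offers 64 and keeps 100 − 64 = 36.
Round 2 (Alice proposes): Bob can get 36 next round, worth 0.64 × 36 = 23.04 now, so Alice offers 23.04, keeping 76.96.
Round 1 (Bob proposes): Alice can get 76.96 next round, worth 0.64 × 76.96 = 49.2544 now. Bob offers 49.2544 and keeps 100 − 49.2544 = 50.7456.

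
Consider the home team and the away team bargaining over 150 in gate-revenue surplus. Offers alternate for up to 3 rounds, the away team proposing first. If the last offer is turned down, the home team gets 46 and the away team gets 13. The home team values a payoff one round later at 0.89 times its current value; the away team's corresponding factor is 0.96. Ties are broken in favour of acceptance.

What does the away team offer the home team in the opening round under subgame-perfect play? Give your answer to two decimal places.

44.64

Round 3 (the away team proposes): the home team gets 46 if talks fail, so the away team offers 46 and keeps 104.
Round 2 (the home team proposes): the away team can get 104 next round, worth 0.96 × 104 = 99.84 now, so the home team offers 99.84, keeping 50.16.
Round 1 (the away team proposes): the home team can get 50.16 next round, worth 0.89 × 50.16 = 44.6424 now; the away team offers that and keeps 105.3576.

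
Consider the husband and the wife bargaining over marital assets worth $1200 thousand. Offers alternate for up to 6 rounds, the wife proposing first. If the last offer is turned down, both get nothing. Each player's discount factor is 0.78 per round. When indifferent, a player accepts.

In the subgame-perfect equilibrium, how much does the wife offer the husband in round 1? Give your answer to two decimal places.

Round 6 (the husband proposes): rejection yields 0 for the wife; the husband offers 0 and keeps 1200.
Round 5 (the wife proposes): the husband can get 1200 next round, worth 0.78 × 1200 = 936 now. The wife offers 936 and keeps 1200 − 936 = 264.
Round 4 (the husband proposes): the wife can get 264 next round, worth 0.78 × 264 = 205.92 now. The husband offers 205.92 and keeps 1200 − 205.92 = 994.08.
Round 3 (the wife proposes): the husband can get 994.08 next round, worth 0.78 × 994.08 = 775.3824 now. The wife offers 775.3824 and keeps 1200 − 775.3824 = 424.6176.
Round 2 (the husband proposes): the wife can get 424.6176 next round, worth 0.78 × 424.6176 = 331.201728 now. The husband offers 331.201728 and keeps 1200 − 331.201728 = 868.798272.
Round 1 (the wife proposes): the husband can get 868.798272 next round, worth 0.78 × 868.798272 = 677.66265216 now. The wife offers 677.66265216 and keeps 1200 − 677.66265216 = 522.33734784.

677.66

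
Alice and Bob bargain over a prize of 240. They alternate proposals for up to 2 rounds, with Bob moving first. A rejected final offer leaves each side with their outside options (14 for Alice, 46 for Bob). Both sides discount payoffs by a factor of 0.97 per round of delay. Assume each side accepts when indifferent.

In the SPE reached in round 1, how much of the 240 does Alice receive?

188.18

Round 2 (Alice proposes): Bob gets 46 if talks fail, so Alice offers 46 and keeps 194.
Round 1 (Bob proposes): Alice can get 194 next round, worth 0.97 × 194 = 188.18 now, so Bob offers 188.18, keeping 51.82.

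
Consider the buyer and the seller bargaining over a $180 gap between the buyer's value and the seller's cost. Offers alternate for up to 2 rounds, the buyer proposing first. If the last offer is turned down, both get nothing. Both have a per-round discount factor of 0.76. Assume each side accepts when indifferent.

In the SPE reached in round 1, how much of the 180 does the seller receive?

136.8

Round 2 (the seller proposes): the buyer will accept anything ≥ 0, so the seller offers 0 and keeps 180.
Round 1 (the buyer proposes): the seller can get 180 next round, worth 0.76 × 180 = 136.8 now; the buyer offers that and keeps 43.2.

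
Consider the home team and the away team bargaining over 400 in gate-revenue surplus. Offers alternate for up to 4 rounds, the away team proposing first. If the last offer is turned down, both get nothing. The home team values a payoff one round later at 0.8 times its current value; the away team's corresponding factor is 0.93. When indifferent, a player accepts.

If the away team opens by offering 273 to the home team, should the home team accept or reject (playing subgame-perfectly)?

Accept

Work out the home team's continuation value if the offer is rejected.
Round 4 (the home team proposes): the away team will accept anything ≥ 0, so the home team offers 0 and keeps 400.
Round 3 (the away team proposes): the home team can get 400 next round, worth 0.8 × 400 = 320 now, so the away team offers 320, keeping 80.
Round 2 (the home team proposes): the away team can get 80 next round, worth 0.93 × 80 = 74.4 now. The home team offers 74.4 and keeps 400 − 74.4 = 325.6.
So by rejecting in round 1, the home team gets 325.6 next round, worth 0.8 × 325.6 = 260.48 now.
Offer 273 ≥ 260.48, so the home team accepts.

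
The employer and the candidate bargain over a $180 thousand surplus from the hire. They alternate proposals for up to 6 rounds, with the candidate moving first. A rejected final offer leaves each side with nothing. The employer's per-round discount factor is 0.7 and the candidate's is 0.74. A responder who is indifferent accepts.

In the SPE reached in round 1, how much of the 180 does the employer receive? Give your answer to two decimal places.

83.54

Round 6 (the employer proposes): the candidate will accept anything ≥ 0, so the employer offers 0 and keeps 180.
Round 5 (the candidate proposes): the employer can get 180 next round, worth 0.7 × 180 = 126 now, so the candidate offers 126, keeping 54.
Round 4 (the employer proposes): the candidate can get 54 next round, worth 0.74 × 54 = 39.96 now, so the employer offers 39.96, keeping 140.04.
Round 3 (the candidate proposes): the employer can get 140.04 next round, worth 0.7 × 140.04 = 98.028 now. The candidate offers 98.028 and keeps 180 − 98.028 = 81.972.
Round 2 (the employer proposes): the candidate can get 81.972 next round, worth 0.74 × 81.972 = 60.65928 now; the employer offers that and keeps 119.34072.
Round 1 (the candidate proposes): the employer can get 119.34072 next round, worth 0.7 × 119.34072 = 83.538504 now, so the candidate offers 83.538504, keeping 96.461496.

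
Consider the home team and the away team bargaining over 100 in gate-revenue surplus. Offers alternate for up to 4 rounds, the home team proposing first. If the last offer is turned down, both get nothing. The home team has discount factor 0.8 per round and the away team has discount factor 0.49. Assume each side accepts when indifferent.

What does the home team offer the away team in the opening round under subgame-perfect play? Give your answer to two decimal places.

29.01

Round 4 (the away team proposes): the home team will accept anything ≥ 0, so the away team offers 0 and keeps 100.
Round 3 (the home team proposes): the away team can get 100 next round, worth 0.49 × 100 = 49 now; the home team offers that and keeps 51.
Round 2 (the away team proposes): the home team can get 51 next round, worth 0.8 × 51 = 40.8 now, so the away team offers 40.8, keeping 59.2.
Round 1 (the home team proposes): the away team can get 59.2 next round, worth 0.49 × 59.2 = 29.008 now. The home team offers 29.008 and keeps 100 − 29.008 = 70.992.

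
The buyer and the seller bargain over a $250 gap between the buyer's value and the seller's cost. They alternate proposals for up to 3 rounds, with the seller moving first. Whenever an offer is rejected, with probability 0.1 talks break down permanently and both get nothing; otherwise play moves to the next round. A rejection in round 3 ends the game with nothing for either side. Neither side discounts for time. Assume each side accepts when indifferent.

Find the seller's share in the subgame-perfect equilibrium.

227.5

Round 3 (the seller proposes): the buyer will accept anything ≥ 0, so the seller offers 0 and keeps 250.
Round 2 (the buyer proposes): rejecting gives the seller an expected 0.9 × 250 = 225; the buyer offers that and keeps 25.
Round 1 (the seller proposes): rejecting gives the buyer an expected 0.9 × 25 = 22.5; the seller offers that and keeps 227.5.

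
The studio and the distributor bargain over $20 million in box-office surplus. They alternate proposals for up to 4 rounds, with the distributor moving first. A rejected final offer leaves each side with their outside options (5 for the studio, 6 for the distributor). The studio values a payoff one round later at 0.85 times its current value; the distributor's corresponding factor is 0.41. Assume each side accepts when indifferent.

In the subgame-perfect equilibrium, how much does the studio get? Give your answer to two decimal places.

Work backward from the last round.
Round 4 (the studio proposes): the distributor gets 6 if talks fail, so the studio offers 6 and keeps 14.
Round 3 (the distributor proposes): the studio can get 14 next round, worth 0.85 × 14 = 11.9 now; the distributor offers that and keeps 8.1.
Round 2 (the studio proposes): the distributor can get 8.1 next round, worth 0.41 × 8.1 = 3.321 now, so the studio offers 3.321, keeping 16.679.
Round 1 (the distributor proposes): the studio can get 16.679 next round, worth 0.85 × 16.679 = 14.17715 now; the distributor offers that and keeps 5.82285.

14.18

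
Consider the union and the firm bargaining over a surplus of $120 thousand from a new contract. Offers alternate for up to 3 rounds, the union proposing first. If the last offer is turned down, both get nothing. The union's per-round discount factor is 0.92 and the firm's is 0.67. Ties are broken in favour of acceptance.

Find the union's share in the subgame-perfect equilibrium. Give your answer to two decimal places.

113.57

Round 3 (the union proposes): the firm will accept anything ≥ 0, so the union offers 0 and keeps 120.
Round 2 (the firm proposes): the union can get 120 next round, worth 0.92 × 120 = 110.4 now. The firm offers 110.4 and keeps 120 − 110.4 = 9.6.
Round 1 (the union proposes): the firm can get 9.6 next round, worth 0.67 × 9.6 = 6.432 now. The union offers 6.432 and keeps 120 − 6.432 = 113.568.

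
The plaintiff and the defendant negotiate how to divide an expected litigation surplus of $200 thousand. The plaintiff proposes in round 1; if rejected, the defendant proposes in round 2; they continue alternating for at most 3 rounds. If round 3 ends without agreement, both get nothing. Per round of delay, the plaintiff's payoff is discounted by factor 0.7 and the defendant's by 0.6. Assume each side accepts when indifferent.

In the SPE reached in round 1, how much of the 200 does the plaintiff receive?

Round 3 (the plaintiff proposes): the defendant will accept anything ≥ 0, so the plaintiff offers 0 and keeps 200.
Round 2 (the defendant proposes): the plaintiff can get 200 next round, worth 0.7 × 200 = 140 now. The defendant offers 140 and keeps 200 − 140 = 60.
Round 1 (the plaintiff proposes): the defendant can get 60 next round, worth 0.6 × 60 = 36 now. The plaintiff offers 36 and keeps 200 − 36 = 164.

164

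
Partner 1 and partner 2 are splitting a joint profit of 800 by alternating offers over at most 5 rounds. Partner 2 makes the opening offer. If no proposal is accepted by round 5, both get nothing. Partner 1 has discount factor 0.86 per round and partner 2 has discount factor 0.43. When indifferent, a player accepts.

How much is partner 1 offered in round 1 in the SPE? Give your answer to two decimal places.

Round 5 (partner 2 proposes): rejection yields 0 for partner 1; partner 2 offers 0 and keeps 800.
Round 4 (partner 1 proposes): partner 2 can get 800 next round, worth 0.43 × 800 = 344 now; partner 1 offers that and keeps 456.
Round 3 (partner 2 proposes): partner 1 can get 456 next round, worth 0.86 × 456 = 392.16 now; partner 2 offers that and keeps 407.84.
Round 2 (partner 1 proposes): partner 2 can get 407.84 next round, worth 0.43 × 407.84 = 175.3712 now. Partner 1 offers 175.3712 and keeps 800 − 175.3712 = 624.6288.
Round 1 (partner 2 proposes): partner 1 can get 624.6288 next round, worth 0.86 × 624.6288 = 537.180768 now; partner 2 offers that and keeps 262.819232.

537.18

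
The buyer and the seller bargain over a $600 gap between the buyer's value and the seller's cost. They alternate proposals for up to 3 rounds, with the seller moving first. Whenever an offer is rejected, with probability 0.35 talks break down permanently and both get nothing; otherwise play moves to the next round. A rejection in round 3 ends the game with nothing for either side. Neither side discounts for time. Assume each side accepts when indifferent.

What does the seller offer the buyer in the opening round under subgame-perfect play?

Round 3 (the seller proposes): rejection yields 0 for the buyer; the seller offers 0 and keeps 600.
Round 2 (the buyer proposes): rejecting gives the seller an expected 0.65 × 600 = 390. The buyer offers 390 and keeps 600 − 390 = 210.
Round 1 (the seller proposes): rejecting gives the buyer an expected 0.65 × 210 = 136.5, so the seller offers 136.5, keeping 463.5.

136.5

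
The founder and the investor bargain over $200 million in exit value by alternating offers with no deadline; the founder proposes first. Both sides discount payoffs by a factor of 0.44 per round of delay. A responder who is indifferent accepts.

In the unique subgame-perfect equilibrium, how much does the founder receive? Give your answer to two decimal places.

138.89

When the founder proposes, the investor accepts any offer worth at least 0.44 times what the investor would get by proposing next round; and vice versa.
This gives x = 200 − 0.44y and y = 200 − 0.44x, where x and y are each side's share when it proposes.
Hence (1 − 0.44·0.44)x = 200(1 − 0.44), i.e. 0.8064·x = 112.
x ≈ 138.8889; the investor's share is 200 − x ≈ 61.1111.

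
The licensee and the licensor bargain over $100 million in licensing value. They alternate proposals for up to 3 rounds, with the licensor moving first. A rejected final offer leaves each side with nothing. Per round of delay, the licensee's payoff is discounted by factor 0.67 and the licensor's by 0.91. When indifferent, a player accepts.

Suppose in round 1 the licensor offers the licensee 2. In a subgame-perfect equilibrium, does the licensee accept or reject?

Round 3 (the licensor proposes): rejection yields 0 for the licensee; the licensor offers 0 and keeps 100.
Round 2 (the licensee proposes): the licensor can get 100 next round, worth 0.91 × 100 = 91 now, so the licensee offers 91, keeping 9.
So by rejecting in round 1, the licensee gets 9 next round, worth 0.67 × 9 = 6.03 now.
Offer 2 < 6.03, so the licensee rejects.

Reject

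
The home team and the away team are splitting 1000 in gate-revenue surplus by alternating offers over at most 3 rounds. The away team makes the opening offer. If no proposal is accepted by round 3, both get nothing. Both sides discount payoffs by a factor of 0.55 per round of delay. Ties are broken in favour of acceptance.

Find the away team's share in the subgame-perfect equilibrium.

752.5

Round 3 (the away team proposes): rejection yields 0 for the home team; the away team offers 0 and keeps 1000.
Round 2 (the home team proposes): the away team can get 1000 next round, worth 0.55 × 1000 = 550 now. The home team offers 550 and keeps 1000 − 550 = 450.
Round 1 (the away team proposes): the home team can get 450 next round, worth 0.55 × 450 = 247.5 now, so the away team offers 247.5, keeping 752.5.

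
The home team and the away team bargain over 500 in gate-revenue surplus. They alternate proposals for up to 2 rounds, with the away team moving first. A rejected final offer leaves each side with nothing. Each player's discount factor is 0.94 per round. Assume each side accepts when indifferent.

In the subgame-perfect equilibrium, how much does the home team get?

470

Round 2 (the home team proposes): the away team will accept anything ≥ 0, so the home team offers 0 and keeps 500.
Round 1 (the away team proposes): the home team can get 500 next round, worth 0.94 × 500 = 470 now. The away team offers 470 and keeps 500 − 470 = 30.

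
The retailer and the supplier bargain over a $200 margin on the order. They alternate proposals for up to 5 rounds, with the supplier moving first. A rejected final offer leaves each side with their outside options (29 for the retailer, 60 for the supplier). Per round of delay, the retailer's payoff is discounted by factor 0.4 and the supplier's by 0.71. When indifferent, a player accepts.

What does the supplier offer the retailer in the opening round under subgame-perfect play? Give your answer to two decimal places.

Round 5 (the supplier proposes): the retailer gets 29 if talks fail, so the supplier offers 29 and keeps 171.
Round 4 (the retailer proposes): the supplier can get 171 next round, worth 0.71 × 171 = 121.41 now, so the retailer offers 121.41, keeping 78.59.
Round 3 (the supplier proposes): the retailer can get 78.59 next round, worth 0.4 × 78.59 = 31.436 now, so the supplier offers 31.436, keeping 168.564.
Round 2 (the retailer proposes): the supplier can get 168.564 next round, worth 0.71 × 168.564 = 119.68044 now. The retailer offers 119.68044 and keeps 200 − 119.68044 = 80.31956.
Round 1 (the supplier proposes): the retailer can get 80.31956 next round, worth 0.4 × 80.31956 = 32.127824 now; the supplier offers that and keeps 167.872176.

32.13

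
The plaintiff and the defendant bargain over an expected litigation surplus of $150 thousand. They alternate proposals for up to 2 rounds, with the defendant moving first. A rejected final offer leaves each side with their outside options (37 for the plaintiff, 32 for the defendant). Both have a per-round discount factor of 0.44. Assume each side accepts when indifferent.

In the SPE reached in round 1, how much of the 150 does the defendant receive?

98.08

Round 2 (the plaintiff proposes): the defendant gets 32 if talks fail, so the plaintiff offers 32 and keeps 118.
Round 1 (the defendant proposes): the plaintiff can get 118 next round, worth 0.44 × 118 = 51.92 now. The defendant offers 51.92 and keeps 150 − 51.92 = 98.08.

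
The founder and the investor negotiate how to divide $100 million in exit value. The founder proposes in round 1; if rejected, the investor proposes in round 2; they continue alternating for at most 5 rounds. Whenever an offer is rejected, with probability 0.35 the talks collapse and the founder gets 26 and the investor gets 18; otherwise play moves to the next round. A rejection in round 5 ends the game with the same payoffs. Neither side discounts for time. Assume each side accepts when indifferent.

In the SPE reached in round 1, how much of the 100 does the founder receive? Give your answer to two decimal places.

Round 5 (the founder proposes): the investor gets 18 if talks fail, so the founder offers 18 and keeps 82.
Round 4 (the investor proposes): rejecting gives the founder an expected 0.65 × 82 + 0.35 × 26 = 62.4; the investor offers that and keeps 37.6.
Round 3 (the founder proposes): rejecting gives the investor an expected 0.65 × 37.6 + 0.35 × 18 = 30.74; the founder offers that and keeps 69.26.
Round 2 (the investor proposes): rejecting gives the founder an expected 0.65 × 69.26 + 0.35 × 26 = 54.119, so the investor offers 54.119, keeping 45.881.
Round 1 (the founder proposes): rejecting gives the investor an expected 0.65 × 45.881 + 0.35 × 18 = 36.12265; the founder offers that and keeps 63.87735.

63.88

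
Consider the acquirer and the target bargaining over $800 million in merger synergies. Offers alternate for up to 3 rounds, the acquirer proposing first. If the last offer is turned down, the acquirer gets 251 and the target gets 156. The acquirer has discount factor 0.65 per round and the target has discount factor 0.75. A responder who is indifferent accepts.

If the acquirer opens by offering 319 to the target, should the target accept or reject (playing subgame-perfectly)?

Round 3 (the acquirer proposes): the target gets 156 if talks fail, so the acquirer offers 156 and keeps 644.
Round 2 (the target proposes): the acquirer can get 644 next round, worth 0.65 × 644 = 418.6 now. The target offers 418.6 and keeps 800 − 418.6 = 381.4.
So by rejecting in round 1, the target gets 381.4 next round, worth 0.75 × 381.4 = 286.05 now.
Offer 319 ≥ 286.05, so the target accepts.

Accept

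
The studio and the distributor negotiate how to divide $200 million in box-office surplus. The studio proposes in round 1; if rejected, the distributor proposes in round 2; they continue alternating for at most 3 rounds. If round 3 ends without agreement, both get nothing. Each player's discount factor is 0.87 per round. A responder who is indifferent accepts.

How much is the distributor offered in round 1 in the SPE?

Solve by backward induction from round 3.
Round 3 (the studio proposes): rejection yields 0 for the distributor; the studio offers 0 and keeps 200.
Round 2 (the distributor proposes): the studio can get 200 next round, worth 0.87 × 200 = 174 now; the distributor offers that and keeps 26.
Round 1 (the studio proposes): the distributor can get 26 next round, worth 0.87 × 26 = 22.62 now. The studio offers 22.62 and keeps 200 − 22.62 = 177.38.

22.62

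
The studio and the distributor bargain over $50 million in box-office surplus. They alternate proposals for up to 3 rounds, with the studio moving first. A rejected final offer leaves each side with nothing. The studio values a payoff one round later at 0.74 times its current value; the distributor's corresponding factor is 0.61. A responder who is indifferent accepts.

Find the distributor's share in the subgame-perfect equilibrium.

Work backward from the last round.
Round 3 (the studio proposes): the distributor will accept anything ≥ 0, so the studio offers 0 and keeps 50.
Round 2 (the distributor proposes): the studio can get 50 next round, worth 0.74 × 50 = 37 now. The distributor offers 37 and keeps 50 − 37 = 13.
Round 1 (the studio proposes): the distributor can get 13 next round, worth 0.61 × 13 = 7.93 now. The studio offers 7.93 and keeps 50 − 7.93 = 42.07.

7.93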